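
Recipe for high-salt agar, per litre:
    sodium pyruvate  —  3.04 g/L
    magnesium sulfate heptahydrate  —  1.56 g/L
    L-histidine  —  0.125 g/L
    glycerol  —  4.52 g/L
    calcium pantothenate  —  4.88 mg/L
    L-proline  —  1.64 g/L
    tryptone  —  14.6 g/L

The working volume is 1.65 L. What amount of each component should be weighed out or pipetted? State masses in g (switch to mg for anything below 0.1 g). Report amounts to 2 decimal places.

Scale factor relative to 1 L: 1.65.
sodium pyruvate: 3.04 g/L × 1.65 L = 5.02 g
magnesium sulfate heptahydrate: 1.56 g/L × 1.65 L = 2.57 g
L-histidine: 0.125 g/L × 1.65 L = 0.21 g
glycerol: 4.52 g/L × 1.65 L = 7.46 g
calcium pantothenate: 4.88 mg/L × 1.65 L = 8.05 mg
L-proline: 1.64 g/L × 1.65 L = 2.71 g
tryptone: 14.6 g/L × 1.65 L = 24.09 g

sodium pyruvate 5.02 g; magnesium sulfate heptahydrate 2.57 g; L-histidine 0.21 g; glycerol 7.46 g; calcium pantothenate 8.05 mg; L-proline 2.71 g; tryptone 24.09 g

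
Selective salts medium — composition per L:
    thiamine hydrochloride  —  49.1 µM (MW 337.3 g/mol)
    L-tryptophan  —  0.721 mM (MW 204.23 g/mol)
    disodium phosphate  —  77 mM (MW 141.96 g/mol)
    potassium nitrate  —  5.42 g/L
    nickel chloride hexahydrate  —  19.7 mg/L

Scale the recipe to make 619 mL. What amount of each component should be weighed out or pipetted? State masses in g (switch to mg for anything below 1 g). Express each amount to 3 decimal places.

Scale factor relative to 1 L: 0.619.
thiamine hydrochloride: 49.1 µmol/L × 337.3 g/mol × 0.619 L ÷ 1000 = 10.252 mg
L-tryptophan: 0.721 mmol/L × 204.23 mg/mmol × 0.619 L = 91.148 mg
disodium phosphate: 77 mmol/L × 141.96 g/mol × 0.619 L ÷ 1000 = 6.766 g
potassium nitrate: 5.42 g/L × 0.619 L = 3.355 g
nickel chloride hexahydrate: 19.7 mg/L × 0.619 L = 12.194 mg

thiamine hydrochloride 10.252 mg; L-tryptophan 91.148 mg; disodium phosphate 6.766 g; potassium nitrate 3.355 g; nickel chloride hexahydrate 12.194 mg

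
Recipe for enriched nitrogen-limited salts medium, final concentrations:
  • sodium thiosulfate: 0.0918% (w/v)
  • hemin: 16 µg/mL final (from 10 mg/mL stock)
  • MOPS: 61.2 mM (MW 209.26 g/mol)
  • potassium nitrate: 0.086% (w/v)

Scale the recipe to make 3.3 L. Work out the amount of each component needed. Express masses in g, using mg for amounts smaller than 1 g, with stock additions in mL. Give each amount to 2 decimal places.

Working volume: 3.3 L.
sodium thiosulfate: 0.0918 g per 100 mL × 3300 mL ÷ 100 = 3.03 g
hemin: dilute stock: 16 µg/mL × 3300 mL ÷ 10000 µg/mL = 5.28 mL
MOPS: 61.2 mmol/L × 209.26 g/mol × 3.3 L ÷ 1000 = 42.26 g
potassium nitrate: 0.086 g per 100 mL × 3300 mL ÷ 100 = 2.84 g

sodium thiosulfate 3.03 g; hemin 5.28 mL; MOPS 42.26 g; potassium nitrate 2.84 g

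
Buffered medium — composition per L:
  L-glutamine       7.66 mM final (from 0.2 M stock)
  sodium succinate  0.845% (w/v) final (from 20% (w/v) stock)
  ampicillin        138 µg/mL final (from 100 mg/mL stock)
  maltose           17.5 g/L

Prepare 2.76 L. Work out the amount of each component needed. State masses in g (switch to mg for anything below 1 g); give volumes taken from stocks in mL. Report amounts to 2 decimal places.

L-glutamine 105.71 mL; sodium succinate 116.61 mL; ampicillin 3.81 mL; maltose 48.30 g

Working volume: 2.76 L.
L-glutamine: V = C2·V2/C1 = 7.66 mM × 2760 mL ÷ 200 mM = 105.71 mL
sodium succinate: dilute stock: 0.845% ÷ 20% × 2760 mL = 116.61 mL
ampicillin: dilute stock: 138 µg/mL × 2760 mL ÷ 100000 µg/mL = 3.81 mL
maltose: 17.5 g/L × 2.76 L = 48.30 g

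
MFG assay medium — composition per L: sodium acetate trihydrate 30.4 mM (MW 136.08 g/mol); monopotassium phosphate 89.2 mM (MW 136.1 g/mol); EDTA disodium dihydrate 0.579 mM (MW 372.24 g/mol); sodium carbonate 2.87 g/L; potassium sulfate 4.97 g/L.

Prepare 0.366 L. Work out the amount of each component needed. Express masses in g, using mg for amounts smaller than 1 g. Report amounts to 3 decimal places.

sodium acetate trihydrate 1.514 g; monopotassium phosphate 4.443 g; EDTA disodium dihydrate 78.883 mg; sodium carbonate 1.050 g; potassium sulfate 1.819 g

Working volume: 0.366 L.
sodium acetate trihydrate: 30.4 mmol/L × 136.08 g/mol × 0.366 L ÷ 1000 = 1.514 g
monopotassium phosphate: 89.2 mmol/L × 136.1 g/mol × 0.366 L ÷ 1000 = 4.443 g
EDTA disodium dihydrate: 0.579 mmol/L × 372.24 mg/mmol × 0.366 L = 78.883 mg
sodium carbonate: 2.87 g/L × 0.366 L = 1.050 g
potassium sulfate: 4.97 g/L × 0.366 L = 1.819 g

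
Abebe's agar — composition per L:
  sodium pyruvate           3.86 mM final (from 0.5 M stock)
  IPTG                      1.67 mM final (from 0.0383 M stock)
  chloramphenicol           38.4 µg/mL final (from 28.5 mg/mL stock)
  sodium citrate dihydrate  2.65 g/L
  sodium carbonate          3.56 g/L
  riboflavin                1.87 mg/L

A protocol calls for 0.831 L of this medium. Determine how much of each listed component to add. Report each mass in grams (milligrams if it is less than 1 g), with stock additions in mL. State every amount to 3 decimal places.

sodium pyruvate 6.415 mL; IPTG 36.234 mL; chloramphenicol 1.120 mL; sodium citrate dihydrate 2.202 g; sodium carbonate 2.958 g; riboflavin 1.554 mg

Scale factor relative to 1 L: 0.831.
sodium pyruvate: V = C2·V2/C1 = 3.86 mM × 831 mL ÷ 500 mM = 6.415 mL
IPTG: dilute stock: 1.67 mM × 831 mL ÷ 38.3 mM = 36.234 mL
chloramphenicol: dilute stock: 38.4 µg/mL × 831 mL ÷ 28500 µg/mL = 1.120 mL
sodium citrate dihydrate: 2.65 g/L × 0.831 L = 2.202 g
sodium carbonate: 3.56 g/L × 0.831 L = 2.958 g
riboflavin: 1.87 mg/L × 0.831 L = 1.554 mg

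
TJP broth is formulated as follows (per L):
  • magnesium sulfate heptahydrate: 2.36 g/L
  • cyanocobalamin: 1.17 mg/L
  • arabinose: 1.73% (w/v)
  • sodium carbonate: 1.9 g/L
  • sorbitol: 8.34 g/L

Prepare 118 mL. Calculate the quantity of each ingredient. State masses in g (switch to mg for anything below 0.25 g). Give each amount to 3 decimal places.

magnesium sulfate heptahydrate 0.278 g; cyanocobalamin 0.138 mg; arabinose 2.041 g; sodium carbonate 224.200 mg; sorbitol 0.984 g

Working volume: 118 mL = 0.118 L.
magnesium sulfate heptahydrate: 2.36 g/L × 0.118 L = 0.278 g
cyanocobalamin: 1.17 mg/L × 0.118 L = 0.138 mg
arabinose: 1.73% w/v = 17.3 g/L → 17.3 × 0.118 L = 2.041 g
sodium carbonate: 1.9 g/L × 0.118 L = 0.2242 g = 224.200 mg
sorbitol: 8.34 g/L × 0.118 L = 0.984 g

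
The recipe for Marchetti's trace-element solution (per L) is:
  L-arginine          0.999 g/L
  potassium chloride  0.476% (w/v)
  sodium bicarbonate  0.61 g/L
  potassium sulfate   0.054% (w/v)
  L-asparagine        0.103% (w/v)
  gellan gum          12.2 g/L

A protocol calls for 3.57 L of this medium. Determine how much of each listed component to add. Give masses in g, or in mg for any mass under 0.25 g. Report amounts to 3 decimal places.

Scale factor relative to 1 L: 3.57.
L-arginine: 0.999 g/L × 3.57 L = 3.566 g
potassium chloride: 0.476 g per 100 mL × 3570 mL ÷ 100 = 16.993 g
sodium bicarbonate: 0.61 g/L × 3.57 L = 2.178 g
potassium sulfate: 0.054% w/v = 0.54 g/L → 0.54 × 3.57 L = 1.928 g
L-asparagine: 0.103 g per 100 mL × 3570 mL ÷ 100 = 3.677 g
gellan gum: 12.2 g/L × 3.57 L = 43.554 g

L-arginine 3.566 g; potassium chloride 16.993 g; sodium bicarbonate 2.178 g; potassium sulfate 1.928 g; L-asparagine 3.677 g; gellan gum 43.554 g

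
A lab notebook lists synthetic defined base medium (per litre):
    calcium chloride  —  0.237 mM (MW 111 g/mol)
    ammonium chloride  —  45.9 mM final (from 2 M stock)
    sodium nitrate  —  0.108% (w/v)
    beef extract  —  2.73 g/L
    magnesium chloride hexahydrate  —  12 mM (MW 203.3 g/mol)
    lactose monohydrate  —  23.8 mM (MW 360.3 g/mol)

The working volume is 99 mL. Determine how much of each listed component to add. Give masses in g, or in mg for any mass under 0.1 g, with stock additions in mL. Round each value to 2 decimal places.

calcium chloride 2.60 mg; ammonium chloride 2.27 mL; sodium nitrate 0.11 g; beef extract 0.27 g; magnesium chloride hexahydrate 0.24 g; lactose monohydrate 0.85 g

Scale factor relative to 1 L: 0.099.
calcium chloride: 0.237 mmol/L × 111 mg/mmol × 0.099 L = 2.60 mg
ammonium chloride: V = C2·V2/C1 = 45.9 mM × 99 mL ÷ 2000 mM = 2.27 mL
sodium nitrate: 0.108 g per 100 mL × 99 mL ÷ 100 = 0.11 g
beef extract: 2.73 g/L × 0.099 L = 0.27 g
magnesium chloride hexahydrate: 12 mmol/L × 203.3 g/mol × 0.099 L ÷ 1000 = 0.24 g
lactose monohydrate: 23.8 mmol/L × 360.3 g/mol × 0.099 L ÷ 1000 = 0.85 g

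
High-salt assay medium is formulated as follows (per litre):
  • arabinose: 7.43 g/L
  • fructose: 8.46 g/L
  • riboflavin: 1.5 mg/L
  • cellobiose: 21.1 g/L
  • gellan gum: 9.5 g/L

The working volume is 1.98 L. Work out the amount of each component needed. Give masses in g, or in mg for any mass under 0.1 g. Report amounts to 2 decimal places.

arabinose 14.71 g; fructose 16.75 g; riboflavin 2.97 mg; cellobiose 41.78 g; gellan gum 18.81 g

Scale factor relative to 1 L: 1.98.
arabinose: 7.43 g/L × 1.98 L = 14.71 g
fructose: 8.46 g/L × 1.98 L = 16.75 g
riboflavin: 1.5 mg/L × 1.98 L = 2.97 mg
cellobiose: 21.1 g/L × 1.98 L = 41.78 g
gellan gum: 9.5 g/L × 1.98 L = 18.81 g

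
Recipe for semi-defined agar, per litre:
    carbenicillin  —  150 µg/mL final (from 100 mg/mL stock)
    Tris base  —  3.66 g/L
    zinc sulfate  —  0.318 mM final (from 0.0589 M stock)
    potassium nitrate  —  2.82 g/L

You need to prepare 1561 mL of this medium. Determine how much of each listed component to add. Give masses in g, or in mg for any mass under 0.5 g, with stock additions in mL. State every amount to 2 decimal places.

Scale factor relative to 1 L: 1.561.
carbenicillin: dilute stock: 150 µg/mL × 1561 mL ÷ 100000 µg/mL = 2.34 mL
Tris base: 3.66 g/L × 1.561 L = 5.71 g
zinc sulfate: dilute stock: 0.318 mM × 1561 mL ÷ 58.9 mM = 8.43 mL
potassium nitrate: 2.82 g/L × 1.561 L = 4.40 g

carbenicillin 2.34 mL; Tris base 5.71 g; zinc sulfate 8.43 mL; potassium nitrate 4.40 g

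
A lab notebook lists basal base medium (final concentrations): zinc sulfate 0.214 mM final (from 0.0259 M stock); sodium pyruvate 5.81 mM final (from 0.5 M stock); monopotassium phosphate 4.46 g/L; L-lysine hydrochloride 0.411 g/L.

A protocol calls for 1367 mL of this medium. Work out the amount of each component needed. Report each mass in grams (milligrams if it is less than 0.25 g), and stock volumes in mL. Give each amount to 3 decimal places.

Scale factor relative to 1 L: 1.367.
zinc sulfate: dilute stock: 0.214 mM × 1367 mL ÷ 25.9 mM = 11.295 mL
sodium pyruvate: dilute stock: 5.81 mM × 1367 mL ÷ 500 mM = 15.885 mL
monopotassium phosphate: 4.46 g/L × 1.367 L = 6.097 g
L-lysine hydrochloride: 0.411 g/L × 1.367 L = 0.562 g

zinc sulfate 11.295 mL; sodium pyruvate 15.885 mL; monopotassium phosphate 6.097 g; L-lysine hydrochloride 0.562 g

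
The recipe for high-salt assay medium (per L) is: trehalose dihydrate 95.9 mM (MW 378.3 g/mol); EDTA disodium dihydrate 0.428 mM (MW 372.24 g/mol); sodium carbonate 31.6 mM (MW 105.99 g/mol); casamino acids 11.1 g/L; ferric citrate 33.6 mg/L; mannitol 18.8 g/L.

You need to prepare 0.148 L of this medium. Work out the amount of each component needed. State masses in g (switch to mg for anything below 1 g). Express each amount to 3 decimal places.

trehalose dihydrate 5.369 g; EDTA disodium dihydrate 23.579 mg; sodium carbonate 495.694 mg; casamino acids 1.643 g; ferric citrate 4.973 mg; mannitol 2.782 g

Scale factor relative to 1 L: 0.148.
trehalose dihydrate: 95.9 mmol/L × 378.3 g/mol × 0.148 L ÷ 1000 = 5.369 g
EDTA disodium dihydrate: 0.428 mmol/L × 372.24 mg/mmol × 0.148 L = 23.579 mg
sodium carbonate: 31.6 mmol/L × 105.99 mg/mmol × 0.148 L = 495.694 mg
casamino acids: 11.1 g/L × 0.148 L = 1.643 g
ferric citrate: 33.6 mg/L × 0.148 L = 4.973 mg
mannitol: 18.8 g/L × 0.148 L = 2.782 g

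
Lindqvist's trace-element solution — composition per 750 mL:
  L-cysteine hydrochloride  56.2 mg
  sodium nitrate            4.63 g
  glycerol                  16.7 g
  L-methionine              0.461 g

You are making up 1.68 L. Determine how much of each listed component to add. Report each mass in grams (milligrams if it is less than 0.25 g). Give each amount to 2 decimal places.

L-cysteine hydrochloride 125.89 mg; sodium nitrate 10.37 g; glycerol 37.41 g; L-methionine 1.03 g

Scale factor = 1680 mL / 750 mL = 2.24.
L-cysteine hydrochloride: 56.2 mg × (1680 mL / 750 mL) = 125.89 mg
sodium nitrate: 4.63 g × (1680 mL / 750 mL) = 10.37 g
glycerol: 16.7 g × (1680 mL / 750 mL) = 37.41 g
L-methionine: 0.461 g × (1680 mL / 750 mL) = 1.03 g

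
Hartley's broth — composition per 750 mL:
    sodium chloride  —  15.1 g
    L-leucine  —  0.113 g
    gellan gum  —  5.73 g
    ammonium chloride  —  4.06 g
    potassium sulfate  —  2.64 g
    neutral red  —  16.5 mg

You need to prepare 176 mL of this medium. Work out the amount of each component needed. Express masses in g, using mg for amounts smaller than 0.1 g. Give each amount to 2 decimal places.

sodium chloride 3.54 g; L-leucine 26.52 mg; gellan gum 1.34 g; ammonium chloride 0.95 g; potassium sulfate 0.62 g; neutral red 3.87 mg

Scale factor = 176 mL / 750 mL = 0.234667.
sodium chloride: 15.1 g × (176 mL / 750 mL) = 3.54 g
L-leucine: 0.113 g × (176 mL / 750 mL) = 0.0265173 g = 26.52 mg
gellan gum: 5.73 g × (176 mL / 750 mL) = 1.34 g
ammonium chloride: 4.06 g × (176 mL / 750 mL) = 0.95 g
potassium sulfate: 2.64 g × (176 mL / 750 mL) = 0.62 g
neutral red: 16.5 mg × (176 mL / 750 mL) = 3.87 mg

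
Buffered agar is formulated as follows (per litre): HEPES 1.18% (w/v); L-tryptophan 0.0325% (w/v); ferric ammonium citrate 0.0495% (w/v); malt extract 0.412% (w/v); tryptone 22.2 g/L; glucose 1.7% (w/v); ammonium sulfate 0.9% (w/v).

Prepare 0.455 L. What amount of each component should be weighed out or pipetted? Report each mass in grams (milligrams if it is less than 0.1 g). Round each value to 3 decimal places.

Working volume: 0.455 L.
HEPES: 1.18 g per 100 mL × 455 mL ÷ 100 = 5.369 g
L-tryptophan: 0.0325% w/v = 0.325 g/L → 0.325 × 0.455 L = 0.148 g
ferric ammonium citrate: 0.0495 g per 100 mL × 455 mL ÷ 100 = 0.225 g
malt extract: 0.412% w/v = 4.12 g/L → 4.12 × 0.455 L = 1.875 g
tryptone: 22.2 g/L × 0.455 L = 10.101 g
glucose: 1.7 g per 100 mL × 455 mL ÷ 100 = 7.735 g
ammonium sulfate: 0.9 g per 100 mL × 455 mL ÷ 100 = 4.095 g

HEPES 5.369 g; L-tryptophan 0.148 g; ferric ammonium citrate 0.225 g; malt extract 1.875 g; tryptone 10.101 g; glucose 7.735 g; ammonium sulfate 4.095 g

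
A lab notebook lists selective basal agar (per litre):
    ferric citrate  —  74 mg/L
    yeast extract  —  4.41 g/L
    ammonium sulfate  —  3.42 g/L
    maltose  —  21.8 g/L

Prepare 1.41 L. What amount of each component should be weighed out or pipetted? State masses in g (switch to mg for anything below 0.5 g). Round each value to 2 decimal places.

Scale factor relative to 1 L: 1.41.
ferric citrate: 74 mg/L × 1.41 L = 104.34 mg
yeast extract: 4.41 g/L × 1.41 L = 6.22 g
ammonium sulfate: 3.42 g/L × 1.41 L = 4.82 g
maltose: 21.8 g/L × 1.41 L = 30.74 g

ferric citrate 104.34 mg; yeast extract 6.22 g; ammonium sulfate 4.82 g; maltose 30.74 g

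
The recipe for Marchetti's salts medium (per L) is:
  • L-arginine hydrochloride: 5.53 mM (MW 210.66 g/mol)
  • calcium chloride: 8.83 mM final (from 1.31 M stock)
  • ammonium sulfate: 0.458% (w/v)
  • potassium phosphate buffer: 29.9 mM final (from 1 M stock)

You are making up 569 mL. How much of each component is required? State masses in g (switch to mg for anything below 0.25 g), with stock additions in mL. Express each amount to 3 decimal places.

L-arginine hydrochloride 0.663 g; calcium chloride 3.835 mL; ammonium sulfate 2.606 g; potassium phosphate buffer 17.013 mL

Working volume: 569 mL = 0.569 L.
L-arginine hydrochloride: 5.53 mmol/L × 210.66 g/mol × 0.569 L ÷ 1000 = 0.663 g
calcium chloride: C1V1 = C2V2 → 8.83 mM × 569 mL ÷ 1310 mM = 3.835 mL
ammonium sulfate: 0.458% w/v = 4.58 g/L → 4.58 × 0.569 L = 2.606 g
potassium phosphate buffer: C1V1 = C2V2 → 29.9 mM × 569 mL ÷ 1000 mM = 17.013 mL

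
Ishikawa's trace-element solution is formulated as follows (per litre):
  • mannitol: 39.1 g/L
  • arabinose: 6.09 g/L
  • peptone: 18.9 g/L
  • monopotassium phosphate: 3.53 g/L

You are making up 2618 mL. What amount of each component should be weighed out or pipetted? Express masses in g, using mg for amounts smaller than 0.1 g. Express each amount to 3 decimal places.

Scale factor relative to 1 L: 2.618.
mannitol: 39.1 g/L × 2.618 L = 102.364 g
arabinose: 6.09 g/L × 2.618 L = 15.944 g
peptone: 18.9 g/L × 2.618 L = 49.480 g
monopotassium phosphate: 3.53 g/L × 2.618 L = 9.242 g

mannitol 102.364 g; arabinose 15.944 g; peptone 49.480 g; monopotassium phosphate 9.242 g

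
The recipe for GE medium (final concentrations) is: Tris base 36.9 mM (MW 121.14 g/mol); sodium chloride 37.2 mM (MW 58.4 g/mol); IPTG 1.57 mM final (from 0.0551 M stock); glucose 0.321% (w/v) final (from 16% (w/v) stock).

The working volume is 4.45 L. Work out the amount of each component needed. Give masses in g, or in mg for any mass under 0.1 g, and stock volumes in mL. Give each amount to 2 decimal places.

Tris base 19.89 g; sodium chloride 9.67 g; IPTG 126.80 mL; glucose 89.28 mL

Scale factor relative to 1 L: 4.45.
Tris base: 36.9 mmol/L × 121.14 g/mol × 4.45 L ÷ 1000 = 19.89 g
sodium chloride: 37.2 mmol/L × 58.4 g/mol × 4.45 L ÷ 1000 = 9.67 g
IPTG: dilute stock: 1.57 mM × 4450 mL ÷ 55.1 mM = 126.80 mL
glucose: C1V1 = C2V2 → 0.321% ÷ 16% × 4450 mL = 89.28 mL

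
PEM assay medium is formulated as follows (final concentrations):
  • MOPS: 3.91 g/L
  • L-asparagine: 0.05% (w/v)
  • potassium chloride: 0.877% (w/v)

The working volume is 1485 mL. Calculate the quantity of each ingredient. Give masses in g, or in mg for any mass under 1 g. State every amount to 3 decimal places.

MOPS 5.806 g; L-asparagine 742.500 mg; potassium chloride 13.023 g

Scale factor relative to 1 L: 1.485.
MOPS: 3.91 g/L × 1.485 L = 5.806 g
L-asparagine: 0.05 g per 100 mL × 1485 mL ÷ 100 = 0.7425 g = 742.500 mg
potassium chloride: 0.877% w/v = 8.77 g/L → 8.77 × 1.485 L = 13.023 g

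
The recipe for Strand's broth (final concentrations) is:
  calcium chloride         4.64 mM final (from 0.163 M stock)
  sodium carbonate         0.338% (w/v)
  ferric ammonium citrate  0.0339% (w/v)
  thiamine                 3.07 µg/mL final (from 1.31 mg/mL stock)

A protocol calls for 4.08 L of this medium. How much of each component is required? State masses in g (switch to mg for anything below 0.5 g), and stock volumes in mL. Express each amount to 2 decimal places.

calcium chloride 116.14 mL; sodium carbonate 13.79 g; ferric ammonium citrate 1.38 g; thiamine 9.56 mL

Scale factor relative to 1 L: 4.08.
calcium chloride: V = C2·V2/C1 = 4.64 mM × 4080 mL ÷ 163 mM = 116.14 mL
sodium carbonate: 0.338% w/v = 3.38 g/L → 3.38 × 4.08 L = 13.79 g
ferric ammonium citrate: 0.0339 g per 100 mL × 4080 mL ÷ 100 = 1.38 g
thiamine: C1V1 = C2V2 → 3.07 µg/mL × 4080 mL ÷ 1310 µg/mL = 9.56 mL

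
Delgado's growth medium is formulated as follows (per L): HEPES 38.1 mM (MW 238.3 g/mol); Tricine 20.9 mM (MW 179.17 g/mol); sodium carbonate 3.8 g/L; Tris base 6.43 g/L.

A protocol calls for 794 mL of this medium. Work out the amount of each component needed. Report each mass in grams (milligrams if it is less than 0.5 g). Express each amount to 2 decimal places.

Scale factor relative to 1 L: 0.794.
HEPES: 38.1 mmol/L × 238.3 g/mol × 0.794 L ÷ 1000 = 7.21 g
Tricine: 20.9 mmol/L × 179.17 g/mol × 0.794 L ÷ 1000 = 2.97 g
sodium carbonate: 3.8 g/L × 0.794 L = 3.02 g
Tris base: 6.43 g/L × 0.794 L = 5.11 g

HEPES 7.21 g; Tricine 2.97 g; sodium carbonate 3.02 g; Tris base 5.11 g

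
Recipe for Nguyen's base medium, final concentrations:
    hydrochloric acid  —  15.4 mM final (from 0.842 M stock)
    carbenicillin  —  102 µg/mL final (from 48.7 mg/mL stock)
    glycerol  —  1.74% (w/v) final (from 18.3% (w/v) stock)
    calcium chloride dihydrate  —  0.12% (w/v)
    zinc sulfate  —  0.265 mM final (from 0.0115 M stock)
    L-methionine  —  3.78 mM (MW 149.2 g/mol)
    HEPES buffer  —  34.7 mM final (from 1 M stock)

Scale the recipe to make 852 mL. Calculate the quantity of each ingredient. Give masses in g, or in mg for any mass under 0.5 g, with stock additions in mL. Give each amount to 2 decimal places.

Target volume = 852 mL = 0.852 L.
hydrochloric acid: dilute stock: 15.4 mM × 852 mL ÷ 842 mM = 15.58 mL
carbenicillin: C1V1 = C2V2 → 102 µg/mL × 852 mL ÷ 48700 µg/mL = 1.78 mL
glycerol: V = C2·V2/C1 = 1.74% ÷ 18.3% × 852 mL = 81.01 mL
calcium chloride dihydrate: 0.12 g per 100 mL × 852 mL ÷ 100 = 1.02 g
zinc sulfate: V = C2·V2/C1 = 0.265 mM × 852 mL ÷ 11.5 mM = 19.63 mL
L-methionine: 3.78 mmol/L × 149.2 mg/mmol × 0.852 L = 480.51 mg
HEPES buffer: dilute stock: 34.7 mM × 852 mL ÷ 1000 mM = 29.56 mL

hydrochloric acid 15.58 mL; carbenicillin 1.78 mL; glycerol 81.01 mL; calcium chloride dihydrate 1.02 g; zinc sulfate 19.63 mL; L-methionine 480.51 mg; HEPES buffer 29.56 mL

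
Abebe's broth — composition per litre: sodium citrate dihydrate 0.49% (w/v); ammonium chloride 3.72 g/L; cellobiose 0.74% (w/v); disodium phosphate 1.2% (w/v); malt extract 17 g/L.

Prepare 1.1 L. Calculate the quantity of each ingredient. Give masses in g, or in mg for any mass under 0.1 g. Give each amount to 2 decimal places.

sodium citrate dihydrate 5.39 g; ammonium chloride 4.09 g; cellobiose 8.14 g; disodium phosphate 13.20 g; malt extract 18.70 g

Scale factor relative to 1 L: 1.1.
sodium citrate dihydrate: 0.49 g per 100 mL × 1100 mL ÷ 100 = 5.39 g
ammonium chloride: 3.72 g/L × 1.1 L = 4.09 g
cellobiose: 0.74 g per 100 mL × 1100 mL ÷ 100 = 8.14 g
disodium phosphate: 1.2 g per 100 mL × 1100 mL ÷ 100 = 13.20 g
malt extract: 17 g/L × 1.1 L = 18.70 g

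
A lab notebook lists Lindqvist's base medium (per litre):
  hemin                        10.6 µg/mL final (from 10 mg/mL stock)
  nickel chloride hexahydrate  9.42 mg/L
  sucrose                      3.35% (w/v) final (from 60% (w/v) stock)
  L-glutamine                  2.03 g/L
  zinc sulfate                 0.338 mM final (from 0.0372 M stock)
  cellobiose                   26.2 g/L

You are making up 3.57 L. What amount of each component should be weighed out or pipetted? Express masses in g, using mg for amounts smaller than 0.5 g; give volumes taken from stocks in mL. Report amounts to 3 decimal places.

hemin 3.784 mL; nickel chloride hexahydrate 33.629 mg; sucrose 199.325 mL; L-glutamine 7.247 g; zinc sulfate 32.437 mL; cellobiose 93.534 g

Scale factor relative to 1 L: 3.57.
hemin: dilute stock: 10.6 µg/mL × 3570 mL ÷ 10000 µg/mL = 3.784 mL
nickel chloride hexahydrate: 9.42 mg/L × 3.57 L = 33.629 mg
sucrose: dilute stock: 3.35% ÷ 60% × 3570 mL = 199.325 mL
L-glutamine: 2.03 g/L × 3.57 L = 7.247 g
zinc sulfate: dilute stock: 0.338 mM × 3570 mL ÷ 37.2 mM = 32.437 mL
cellobiose: 26.2 g/L × 3.57 L = 93.534 g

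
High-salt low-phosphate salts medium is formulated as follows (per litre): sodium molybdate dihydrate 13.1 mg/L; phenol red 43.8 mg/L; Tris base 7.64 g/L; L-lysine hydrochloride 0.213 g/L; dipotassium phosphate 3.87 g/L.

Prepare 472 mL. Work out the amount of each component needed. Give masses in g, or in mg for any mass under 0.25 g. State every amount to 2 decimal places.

sodium molybdate dihydrate 6.18 mg; phenol red 20.67 mg; Tris base 3.61 g; L-lysine hydrochloride 100.54 mg; dipotassium phosphate 1.83 g

Working volume: 472 mL = 0.472 L.
sodium molybdate dihydrate: 13.1 mg/L × 0.472 L = 6.18 mg
phenol red: 43.8 mg/L × 0.472 L = 20.67 mg
Tris base: 7.64 g/L × 0.472 L = 3.61 g
L-lysine hydrochloride: 0.213 g/L × 0.472 L = 0.100536 g = 100.54 mg
dipotassium phosphate: 3.87 g/L × 0.472 L = 1.83 g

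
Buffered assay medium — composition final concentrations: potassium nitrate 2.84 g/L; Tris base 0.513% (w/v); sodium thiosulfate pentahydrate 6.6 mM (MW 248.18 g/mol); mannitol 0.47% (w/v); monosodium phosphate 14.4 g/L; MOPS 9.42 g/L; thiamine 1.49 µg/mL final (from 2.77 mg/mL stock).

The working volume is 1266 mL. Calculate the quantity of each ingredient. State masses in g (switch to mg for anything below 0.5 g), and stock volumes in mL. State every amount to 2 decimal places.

Target volume = 1266 mL = 1.266 L.
potassium nitrate: 2.84 g/L × 1.266 L = 3.60 g
Tris base: 0.513% w/v = 5.13 g/L → 5.13 × 1.266 L = 6.49 g
sodium thiosulfate pentahydrate: 6.6 mmol/L × 248.18 g/mol × 1.266 L ÷ 1000 = 2.07 g
mannitol: 0.47 g per 100 mL × 1266 mL ÷ 100 = 5.95 g
monosodium phosphate: 14.4 g/L × 1.266 L = 18.23 g
MOPS: 9.42 g/L × 1.266 L = 11.93 g
thiamine: dilute stock: 1.49 µg/mL × 1266 mL ÷ 2770 µg/mL = 0.68 mL

potassium nitrate 3.60 g; Tris base 6.49 g; sodium thiosulfate pentahydrate 2.07 g; mannitol 5.95 g; monosodium phosphate 18.23 g; MOPS 11.93 g; thiamine 0.68 mL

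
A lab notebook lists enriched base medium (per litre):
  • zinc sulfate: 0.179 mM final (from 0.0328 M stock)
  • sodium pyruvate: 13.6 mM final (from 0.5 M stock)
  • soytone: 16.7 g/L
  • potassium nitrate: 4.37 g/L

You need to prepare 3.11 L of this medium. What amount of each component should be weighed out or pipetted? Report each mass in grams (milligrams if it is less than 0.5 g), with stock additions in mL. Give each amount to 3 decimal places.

Scale factor relative to 1 L: 3.11.
zinc sulfate: C1V1 = C2V2 → 0.179 mM × 3110 mL ÷ 32.8 mM = 16.972 mL
sodium pyruvate: C1V1 = C2V2 → 13.6 mM × 3110 mL ÷ 500 mM = 84.592 mL
soytone: 16.7 g/L × 3.11 L = 51.937 g
potassium nitrate: 4.37 g/L × 3.11 L = 13.591 g

zinc sulfate 16.972 mL; sodium pyruvate 84.592 mL; soytone 51.937 g; potassium nitrate 13.591 g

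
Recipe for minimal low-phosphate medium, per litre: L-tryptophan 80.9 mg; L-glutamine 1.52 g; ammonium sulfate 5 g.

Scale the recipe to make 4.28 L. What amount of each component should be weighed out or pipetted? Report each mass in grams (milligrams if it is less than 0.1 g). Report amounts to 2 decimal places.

Scale factor = 4280 mL / 1000 mL = 4.28.
L-tryptophan: 80.9 mg × (4280 mL / 1000 mL) = 346.252 mg = 0.35 g
L-glutamine: 1.52 g × (4280 mL / 1000 mL) = 6.51 g
ammonium sulfate: 5 g × (4280 mL / 1000 mL) = 21.40 g

L-tryptophan 0.35 g; L-glutamine 6.51 g; ammonium sulfate 21.40 g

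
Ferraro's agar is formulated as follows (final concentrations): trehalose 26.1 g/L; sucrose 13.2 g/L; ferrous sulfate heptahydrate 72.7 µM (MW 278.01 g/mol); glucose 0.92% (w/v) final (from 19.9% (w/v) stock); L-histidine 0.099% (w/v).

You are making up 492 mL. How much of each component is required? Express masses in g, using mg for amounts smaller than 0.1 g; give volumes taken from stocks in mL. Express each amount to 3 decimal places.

Scale factor relative to 1 L: 0.492.
trehalose: 26.1 g/L × 0.492 L = 12.841 g
sucrose: 13.2 g/L × 0.492 L = 6.494 g
ferrous sulfate heptahydrate: 72.7 µmol/L × 278.01 g/mol × 0.492 L ÷ 1000 = 9.944 mg
glucose: dilute stock: 0.92% ÷ 19.9% × 492 mL = 22.746 mL
L-histidine: 0.099 g per 100 mL × 492 mL ÷ 100 = 0.487 g

trehalose 12.841 g; sucrose 6.494 g; ferrous sulfate heptahydrate 9.944 mg; glucose 22.746 mL; L-histidine 0.487 g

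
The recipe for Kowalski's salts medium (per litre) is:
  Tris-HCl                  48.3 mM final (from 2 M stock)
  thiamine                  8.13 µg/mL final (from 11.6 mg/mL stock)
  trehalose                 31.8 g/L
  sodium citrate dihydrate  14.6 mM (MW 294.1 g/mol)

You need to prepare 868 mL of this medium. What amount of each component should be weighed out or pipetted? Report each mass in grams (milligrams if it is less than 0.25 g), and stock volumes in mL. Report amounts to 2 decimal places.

Target volume = 868 mL = 0.868 L.
Tris-HCl: V = C2·V2/C1 = 48.3 mM × 868 mL ÷ 2000 mM = 20.96 mL
thiamine: C1V1 = C2V2 → 8.13 µg/mL × 868 mL ÷ 11600 µg/mL = 0.61 mL
trehalose: 31.8 g/L × 0.868 L = 27.60 g
sodium citrate dihydrate: 14.6 mmol/L × 294.1 g/mol × 0.868 L ÷ 1000 = 3.73 g

Tris-HCl 20.96 mL; thiamine 0.61 mL; trehalose 27.60 g; sodium citrate dihydrate 3.73 g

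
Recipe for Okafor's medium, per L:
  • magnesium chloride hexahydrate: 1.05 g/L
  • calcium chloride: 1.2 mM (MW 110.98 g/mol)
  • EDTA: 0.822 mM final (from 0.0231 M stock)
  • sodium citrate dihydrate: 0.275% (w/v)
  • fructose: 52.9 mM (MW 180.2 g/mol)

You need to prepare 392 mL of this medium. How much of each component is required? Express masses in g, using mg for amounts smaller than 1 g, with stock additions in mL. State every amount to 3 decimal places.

Working volume: 392 mL = 0.392 L.
magnesium chloride hexahydrate: 1.05 g/L × 0.392 L = 0.4116 g = 411.600 mg
calcium chloride: 1.2 mmol/L × 110.98 mg/mmol × 0.392 L = 52.205 mg
EDTA: dilute stock: 0.822 mM × 392 mL ÷ 23.1 mM = 13.949 mL
sodium citrate dihydrate: 0.275% w/v = 2.75 g/L → 2.75 × 0.392 L = 1.078 g
fructose: 52.9 mmol/L × 180.2 g/mol × 0.392 L ÷ 1000 = 3.737 g

magnesium chloride hexahydrate 411.600 mg; calcium chloride 52.205 mg; EDTA 13.949 mL; sodium citrate dihydrate 1.078 g; fructose 3.737 g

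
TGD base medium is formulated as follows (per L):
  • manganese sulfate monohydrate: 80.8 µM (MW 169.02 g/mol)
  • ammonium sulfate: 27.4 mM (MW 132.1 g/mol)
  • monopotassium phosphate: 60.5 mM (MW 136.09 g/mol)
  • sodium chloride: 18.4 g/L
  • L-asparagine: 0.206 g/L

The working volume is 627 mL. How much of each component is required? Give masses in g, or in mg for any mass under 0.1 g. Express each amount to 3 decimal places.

Scale factor relative to 1 L: 0.627.
manganese sulfate monohydrate: 80.8 µmol/L × 169.02 g/mol × 0.627 L ÷ 1000 = 8.563 mg
ammonium sulfate: 27.4 mmol/L × 132.1 g/mol × 0.627 L ÷ 1000 = 2.269 g
monopotassium phosphate: 60.5 mmol/L × 136.09 g/mol × 0.627 L ÷ 1000 = 5.162 g
sodium chloride: 18.4 g/L × 0.627 L = 11.537 g
L-asparagine: 0.206 g/L × 0.627 L = 0.129 g

manganese sulfate monohydrate 8.563 mg; ammonium sulfate 2.269 g; monopotassium phosphate 5.162 g; sodium chloride 11.537 g; L-asparagine 0.129 g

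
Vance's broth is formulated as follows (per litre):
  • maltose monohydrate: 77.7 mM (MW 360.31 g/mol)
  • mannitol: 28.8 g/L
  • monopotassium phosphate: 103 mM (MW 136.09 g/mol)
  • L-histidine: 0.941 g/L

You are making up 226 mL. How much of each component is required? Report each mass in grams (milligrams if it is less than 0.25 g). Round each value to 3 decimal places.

Working volume: 226 mL = 0.226 L.
maltose monohydrate: 77.7 mmol/L × 360.31 g/mol × 0.226 L ÷ 1000 = 6.327 g
mannitol: 28.8 g/L × 0.226 L = 6.509 g
monopotassium phosphate: 103 mmol/L × 136.09 g/mol × 0.226 L ÷ 1000 = 3.168 g
L-histidine: 0.941 g/L × 0.226 L = 0.212666 g = 212.666 mg

maltose monohydrate 6.327 g; mannitol 6.509 g; monopotassium phosphate 3.168 g; L-histidine 212.666 mg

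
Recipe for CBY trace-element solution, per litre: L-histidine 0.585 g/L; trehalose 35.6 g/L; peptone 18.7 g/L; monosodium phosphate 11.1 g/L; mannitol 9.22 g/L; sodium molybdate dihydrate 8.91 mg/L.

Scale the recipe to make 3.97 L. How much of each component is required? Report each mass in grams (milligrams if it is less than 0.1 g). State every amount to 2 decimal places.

Scale factor relative to 1 L: 3.97.
L-histidine: 0.585 g/L × 3.97 L = 2.32 g
trehalose: 35.6 g/L × 3.97 L = 141.33 g
peptone: 18.7 g/L × 3.97 L = 74.24 g
monosodium phosphate: 11.1 g/L × 3.97 L = 44.07 g
mannitol: 9.22 g/L × 3.97 L = 36.60 g
sodium molybdate dihydrate: 8.91 mg/L × 3.97 L = 35.37 mg

L-histidine 2.32 g; trehalose 141.33 g; peptone 74.24 g; monosodium phosphate 44.07 g; mannitol 36.60 g; sodium molybdate dihydrate 35.37 mg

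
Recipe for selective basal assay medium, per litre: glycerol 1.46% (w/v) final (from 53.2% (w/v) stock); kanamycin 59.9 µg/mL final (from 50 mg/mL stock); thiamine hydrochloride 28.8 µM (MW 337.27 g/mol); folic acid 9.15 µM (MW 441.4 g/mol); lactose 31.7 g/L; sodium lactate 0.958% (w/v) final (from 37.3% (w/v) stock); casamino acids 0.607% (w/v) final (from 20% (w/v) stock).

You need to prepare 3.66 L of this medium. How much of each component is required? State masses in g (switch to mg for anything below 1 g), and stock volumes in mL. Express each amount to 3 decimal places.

Working volume: 3.66 L.
glycerol: dilute stock: 1.46% ÷ 53.2% × 3660 mL = 100.444 mL
kanamycin: V = C2·V2/C1 = 59.9 µg/mL × 3660 mL ÷ 50000 µg/mL = 4.385 mL
thiamine hydrochloride: 28.8 µmol/L × 337.27 g/mol × 3.66 L ÷ 1000 = 35.551 mg
folic acid: 9.15 µmol/L × 441.4 g/mol × 3.66 L ÷ 1000 = 14.782 mg
lactose: 31.7 g/L × 3.66 L = 116.022 g
sodium lactate: dilute stock: 0.958% ÷ 37.3% × 3660 mL = 94.002 mL
casamino acids: C1V1 = C2V2 → 0.607% ÷ 20% × 3660 mL = 111.081 mL

glycerol 100.444 mL; kanamycin 4.385 mL; thiamine hydrochloride 35.551 mg; folic acid 14.782 mg; lactose 116.022 g; sodium lactate 94.002 mL; casamino acids 111.081 mL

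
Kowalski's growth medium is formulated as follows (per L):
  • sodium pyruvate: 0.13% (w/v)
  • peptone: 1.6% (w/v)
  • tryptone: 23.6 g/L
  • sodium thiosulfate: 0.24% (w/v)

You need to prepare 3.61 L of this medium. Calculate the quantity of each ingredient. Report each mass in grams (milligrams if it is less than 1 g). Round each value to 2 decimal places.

sodium pyruvate 4.69 g; peptone 57.76 g; tryptone 85.20 g; sodium thiosulfate 8.66 g

Working volume: 3.61 L.
sodium pyruvate: 0.13 g per 100 mL × 3610 mL ÷ 100 = 4.69 g
peptone: 1.6% w/v = 16 g/L → 16 × 3.61 L = 57.76 g
tryptone: 23.6 g/L × 3.61 L = 85.20 g
sodium thiosulfate: 0.24% w/v = 2.4 g/L → 2.4 × 3.61 L = 8.66 g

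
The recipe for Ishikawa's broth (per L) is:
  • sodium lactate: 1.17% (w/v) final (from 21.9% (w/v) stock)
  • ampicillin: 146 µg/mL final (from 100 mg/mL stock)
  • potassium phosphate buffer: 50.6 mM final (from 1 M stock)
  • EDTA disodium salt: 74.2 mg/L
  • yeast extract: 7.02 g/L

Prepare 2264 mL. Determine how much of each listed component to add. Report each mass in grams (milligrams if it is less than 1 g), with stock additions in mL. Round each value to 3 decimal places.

sodium lactate 120.953 mL; ampicillin 3.305 mL; potassium phosphate buffer 114.558 mL; EDTA disodium salt 167.989 mg; yeast extract 15.893 g

Scale factor relative to 1 L: 2.264.
sodium lactate: dilute stock: 1.17% ÷ 21.9% × 2264 mL = 120.953 mL
ampicillin: dilute stock: 146 µg/mL × 2264 mL ÷ 100000 µg/mL = 3.305 mL
potassium phosphate buffer: C1V1 = C2V2 → 50.6 mM × 2264 mL ÷ 1000 mM = 114.558 mL
EDTA disodium salt: 74.2 mg/L × 2.264 L = 167.989 mg
yeast extract: 7.02 g/L × 2.264 L = 15.893 g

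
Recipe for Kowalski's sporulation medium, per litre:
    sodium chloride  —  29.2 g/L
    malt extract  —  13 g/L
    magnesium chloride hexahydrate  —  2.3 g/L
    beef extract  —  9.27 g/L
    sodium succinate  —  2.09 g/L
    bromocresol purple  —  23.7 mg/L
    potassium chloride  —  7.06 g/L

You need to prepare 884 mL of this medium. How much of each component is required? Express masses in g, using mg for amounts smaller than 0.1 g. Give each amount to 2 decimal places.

Scale factor relative to 1 L: 0.884.
sodium chloride: 29.2 g/L × 0.884 L = 25.81 g
malt extract: 13 g/L × 0.884 L = 11.49 g
magnesium chloride hexahydrate: 2.3 g/L × 0.884 L = 2.03 g
beef extract: 9.27 g/L × 0.884 L = 8.19 g
sodium succinate: 2.09 g/L × 0.884 L = 1.85 g
bromocresol purple: 23.7 mg/L × 0.884 L = 20.95 mg
potassium chloride: 7.06 g/L × 0.884 L = 6.24 g

sodium chloride 25.81 g; malt extract 11.49 g; magnesium chloride hexahydrate 2.03 g; beef extract 8.19 g; sodium succinate 1.85 g; bromocresol purple 20.95 mg; potassium chloride 6.24 g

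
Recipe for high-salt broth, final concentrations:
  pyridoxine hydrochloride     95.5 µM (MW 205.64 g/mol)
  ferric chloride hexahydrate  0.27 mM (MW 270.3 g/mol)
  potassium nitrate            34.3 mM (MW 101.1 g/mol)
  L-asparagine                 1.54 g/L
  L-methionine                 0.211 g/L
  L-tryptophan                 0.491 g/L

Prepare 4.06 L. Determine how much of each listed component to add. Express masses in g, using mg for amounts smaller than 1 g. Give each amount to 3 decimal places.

pyridoxine hydrochloride 79.733 mg; ferric chloride hexahydrate 296.303 mg; potassium nitrate 14.079 g; L-asparagine 6.252 g; L-methionine 856.660 mg; L-tryptophan 1.993 g

Working volume: 4.06 L.
pyridoxine hydrochloride: 95.5 µmol/L × 205.64 g/mol × 4.06 L ÷ 1000 = 79.733 mg
ferric chloride hexahydrate: 0.27 mmol/L × 270.3 mg/mmol × 4.06 L = 296.303 mg
potassium nitrate: 34.3 mmol/L × 101.1 g/mol × 4.06 L ÷ 1000 = 14.079 g
L-asparagine: 1.54 g/L × 4.06 L = 6.252 g
L-methionine: 0.211 g/L × 4.06 L = 0.85666 g = 856.660 mg
L-tryptophan: 0.491 g/L × 4.06 L = 1.993 g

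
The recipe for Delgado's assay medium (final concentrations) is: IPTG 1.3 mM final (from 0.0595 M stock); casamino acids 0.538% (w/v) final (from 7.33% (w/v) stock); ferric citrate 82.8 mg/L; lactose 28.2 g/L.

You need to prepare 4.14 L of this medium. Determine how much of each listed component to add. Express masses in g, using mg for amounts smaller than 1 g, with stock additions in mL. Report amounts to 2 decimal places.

IPTG 90.45 mL; casamino acids 303.86 mL; ferric citrate 342.79 mg; lactose 116.75 g

Working volume: 4.14 L.
IPTG: dilute stock: 1.3 mM × 4140 mL ÷ 59.5 mM = 90.45 mL
casamino acids: dilute stock: 0.538% ÷ 7.33% × 4140 mL = 303.86 mL
ferric citrate: 82.8 mg/L × 4.14 L = 342.79 mg
lactose: 28.2 g/L × 4.14 L = 116.75 g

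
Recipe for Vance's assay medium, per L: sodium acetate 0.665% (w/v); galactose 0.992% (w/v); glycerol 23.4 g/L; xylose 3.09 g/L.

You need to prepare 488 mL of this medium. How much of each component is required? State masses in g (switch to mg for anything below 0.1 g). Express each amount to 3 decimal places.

Scale factor relative to 1 L: 0.488.
sodium acetate: 0.665 g per 100 mL × 488 mL ÷ 100 = 3.245 g
galactose: 0.992% w/v = 9.92 g/L → 9.92 × 0.488 L = 4.841 g
glycerol: 23.4 g/L × 0.488 L = 11.419 g
xylose: 3.09 g/L × 0.488 L = 1.508 g

sodium acetate 3.245 g; galactose 4.841 g; glycerol 11.419 g; xylose 1.508 g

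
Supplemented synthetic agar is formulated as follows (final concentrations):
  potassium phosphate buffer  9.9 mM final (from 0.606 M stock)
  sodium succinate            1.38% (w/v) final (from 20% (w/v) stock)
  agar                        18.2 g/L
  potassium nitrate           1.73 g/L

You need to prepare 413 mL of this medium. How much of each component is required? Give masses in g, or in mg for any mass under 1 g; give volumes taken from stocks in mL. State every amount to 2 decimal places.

Target volume = 413 mL = 0.413 L.
potassium phosphate buffer: V = C2·V2/C1 = 9.9 mM × 413 mL ÷ 606 mM = 6.75 mL
sodium succinate: C1V1 = C2V2 → 1.38% ÷ 20% × 413 mL = 28.50 mL
agar: 18.2 g/L × 0.413 L = 7.52 g
potassium nitrate: 1.73 g/L × 0.413 L = 0.71449 g = 714.49 mg

potassium phosphate buffer 6.75 mL; sodium succinate 28.50 mL; agar 7.52 g; potassium nitrate 714.49 mg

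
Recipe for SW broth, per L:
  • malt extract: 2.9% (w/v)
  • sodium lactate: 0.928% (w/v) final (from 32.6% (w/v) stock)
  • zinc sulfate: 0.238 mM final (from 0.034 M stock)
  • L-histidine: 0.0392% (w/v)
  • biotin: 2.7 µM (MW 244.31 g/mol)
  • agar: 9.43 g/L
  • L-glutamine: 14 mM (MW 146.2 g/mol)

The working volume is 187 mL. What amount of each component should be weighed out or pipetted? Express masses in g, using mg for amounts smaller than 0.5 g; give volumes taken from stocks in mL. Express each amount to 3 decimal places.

malt extract 5.423 g; sodium lactate 5.323 mL; zinc sulfate 1.309 mL; L-histidine 73.304 mg; biotin 0.123 mg; agar 1.763 g; L-glutamine 382.752 mg

Target volume = 187 mL = 0.187 L.
malt extract: 2.9% w/v = 29 g/L → 29 × 0.187 L = 5.423 g
sodium lactate: V = C2·V2/C1 = 0.928% ÷ 32.6% × 187 mL = 5.323 mL
zinc sulfate: C1V1 = C2V2 → 0.238 mM × 187 mL ÷ 34 mM = 1.309 mL
L-histidine: 0.0392% w/v = 0.392 g/L → 0.392 × 0.187 L = 0.073304 g = 73.304 mg
biotin: 2.7 µmol/L × 244.31 g/mol × 0.187 L ÷ 1000 = 0.123 mg
agar: 9.43 g/L × 0.187 L = 1.763 g
L-glutamine: 14 mmol/L × 146.2 mg/mmol × 0.187 L = 382.752 mg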